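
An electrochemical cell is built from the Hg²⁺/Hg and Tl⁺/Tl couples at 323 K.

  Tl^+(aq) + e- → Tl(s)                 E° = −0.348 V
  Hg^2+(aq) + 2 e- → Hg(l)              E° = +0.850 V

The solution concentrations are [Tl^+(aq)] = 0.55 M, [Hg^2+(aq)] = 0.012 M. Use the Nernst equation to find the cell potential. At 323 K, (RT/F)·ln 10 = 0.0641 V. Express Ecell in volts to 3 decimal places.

Hg²⁺/Hg is reduced (cathode, E° = +0.850 V) and Tl⁺/Tl is oxidized (anode).
E°cell = +0.850 − (−0.348) = +1.198 V, with n = 2 electrons transferred.
For the overall reaction Hg^2+(aq) + 2 Tl(s) → Hg(l) + 2 Tl^+(aq), Q = [Tl^+(aq)]^2 / [Hg^2+(aq)] = 25.2, giving log Q = 1.402.
E = E° − (0.0641/n)·log Q = +1.198 − (0.0641/2)(1.402) = +1.153 V.

+1.153 V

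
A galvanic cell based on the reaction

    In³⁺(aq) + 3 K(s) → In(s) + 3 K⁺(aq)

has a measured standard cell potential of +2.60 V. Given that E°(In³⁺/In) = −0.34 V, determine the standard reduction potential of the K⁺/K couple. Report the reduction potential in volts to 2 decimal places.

In the reaction as written the In³⁺/In couple is reduced (cathode) and K⁺/K is oxidized (anode), so E°cell = E°(In³⁺/In) − E°(K⁺/K).
E°(K⁺/K) = E°(cathode) − E°cell = −0.34 − (+2.60) = −2.94 V.

−2.94 V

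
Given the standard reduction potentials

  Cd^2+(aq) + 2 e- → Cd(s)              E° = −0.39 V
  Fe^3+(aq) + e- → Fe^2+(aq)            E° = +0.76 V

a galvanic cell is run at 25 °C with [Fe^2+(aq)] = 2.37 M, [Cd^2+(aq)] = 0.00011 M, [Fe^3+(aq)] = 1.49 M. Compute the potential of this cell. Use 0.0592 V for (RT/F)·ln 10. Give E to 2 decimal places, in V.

+1.26 V

The Fe³⁺/Fe²⁺ couple has the more positive E°, so it is the cathode; Cd²⁺/Cd is the anode.
E°cell = E°cat − E°an = +0.76 − (−0.39) = +1.15 V; n = 2.
The balanced reaction is 2 Fe^3+(aq) + Cd(s) → 2 Fe^2+(aq) + Cd^2+(aq), so Q = ([Fe^2+(aq)]^2·[Cd^2+(aq)]) / [Fe^3+(aq)]^2 = 0.000278 and log Q = −3.555.
E = E° − (0.0592/n)·log Q = +1.15 − (0.0592/2)(−3.555) = +1.26 V.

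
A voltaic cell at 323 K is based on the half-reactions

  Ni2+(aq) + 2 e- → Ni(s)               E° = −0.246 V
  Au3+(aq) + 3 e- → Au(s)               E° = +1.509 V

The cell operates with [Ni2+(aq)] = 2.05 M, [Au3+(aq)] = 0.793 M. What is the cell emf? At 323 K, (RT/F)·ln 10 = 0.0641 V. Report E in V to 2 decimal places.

The Au³⁺/Au couple has the more positive E°, so it is the cathode; Ni²⁺/Ni is the anode.
The standard potential is +1.509 − (−0.246) = +1.755 V and the balanced reaction transfers n = 6 electrons.
The balanced reaction is 2 Au3+(aq) + 3 Ni(s) → 2 Au(s) + 3 Ni2+(aq), so Q = [Ni2+(aq)]^3 / [Au3+(aq)]^2 = 13.7 and log Q = 1.137.
E = E° − (0.0641/n)·log Q = +1.755 − (0.0641/6)(1.137) = +1.74 V.

+1.74 V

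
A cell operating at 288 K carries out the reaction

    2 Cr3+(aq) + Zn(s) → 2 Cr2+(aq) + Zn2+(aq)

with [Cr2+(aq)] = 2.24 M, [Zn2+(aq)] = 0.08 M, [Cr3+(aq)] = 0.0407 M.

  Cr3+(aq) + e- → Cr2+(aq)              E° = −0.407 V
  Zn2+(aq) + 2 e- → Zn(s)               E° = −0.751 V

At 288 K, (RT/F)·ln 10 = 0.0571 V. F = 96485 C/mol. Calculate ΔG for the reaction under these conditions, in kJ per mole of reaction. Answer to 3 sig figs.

−53.2 kJ/mol

The standard cell potential is −0.407 − (−0.751) = +0.344 V, with n = 2 electrons in the balanced equation.
Here Q = ([Cr2+(aq)]^2·[Zn2+(aq)]) / [Cr3+(aq)]^2 = 242 (log Q = 2.384), giving E = +0.344 − (0.0571/2)·(2.384) = +0.2759 V.
ΔG = −nFE = −(2)(96485)(+0.2759) J/mol = −53.2 kJ/mol.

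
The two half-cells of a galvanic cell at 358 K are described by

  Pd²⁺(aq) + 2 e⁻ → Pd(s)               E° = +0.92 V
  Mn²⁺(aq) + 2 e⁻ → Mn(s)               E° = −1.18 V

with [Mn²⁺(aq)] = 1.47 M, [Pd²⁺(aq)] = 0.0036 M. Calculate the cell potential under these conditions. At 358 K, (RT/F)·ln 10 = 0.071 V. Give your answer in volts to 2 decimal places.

Pd²⁺/Pd is reduced (cathode, E° = +0.92 V) and Mn²⁺/Mn is oxidized (anode).
The standard potential is +0.92 − (−1.18) = +2.10 V and the balanced reaction transfers n = 2 electrons.
The balanced reaction is Pd²⁺(aq) + Mn(s) → Pd(s) + Mn²⁺(aq), so Q = [Mn²⁺(aq)] / [Pd²⁺(aq)] = 408 and log Q = 2.611.
By the Nernst equation, E = +2.10 − (0.071/2)·(2.611) = +2.01 V.

+2.01 V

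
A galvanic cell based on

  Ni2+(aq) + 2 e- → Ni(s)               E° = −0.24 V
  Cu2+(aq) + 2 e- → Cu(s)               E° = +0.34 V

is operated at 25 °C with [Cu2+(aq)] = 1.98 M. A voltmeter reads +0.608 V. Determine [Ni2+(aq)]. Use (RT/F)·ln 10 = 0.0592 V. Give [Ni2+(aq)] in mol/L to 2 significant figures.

The Cu²⁺/Cu couple has the larger reduction potential, so it is the cathode: E°cell = +0.34 − (−0.24) = +0.58 V and n = 2.
Rearranging E = E° − (0.0592/n)·log Q gives log Q = 2(+0.58 − (+0.608))/0.0592 = −0.946.
For Cu2+(aq) + Ni(s) → Cu(s) + Ni2+(aq), the reaction quotient is Q = [Ni2+(aq)] / [Cu2+(aq)].
Isolating [Ni2+(aq)] in Q = 10^{−0.946} yields log [Ni2+(aq)] = −0.649, i.e. 0.22 M.

0.22 M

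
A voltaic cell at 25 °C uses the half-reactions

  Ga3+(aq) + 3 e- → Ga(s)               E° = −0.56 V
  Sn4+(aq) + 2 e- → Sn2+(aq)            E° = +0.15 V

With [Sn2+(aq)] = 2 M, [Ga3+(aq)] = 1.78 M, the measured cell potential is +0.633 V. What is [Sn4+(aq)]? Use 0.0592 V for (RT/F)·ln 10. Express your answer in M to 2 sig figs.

0.0074 M

The Sn⁴⁺/Sn²⁺ couple has the larger reduction potential, so it is the cathode: E°cell = +0.15 − (−0.56) = +0.71 V and n = 6.
From the Nernst equation, log Q = n(E° − E)/0.0592 = 6·(+0.71 − (+0.633))/0.0592 = 7.804.
Balancing electrons gives 3 Sn4+(aq) + 2 Ga(s) → 3 Sn2+(aq) + 2 Ga3+(aq); thus Q = ([Sn2+(aq)]^3·[Ga3+(aq)]^2) / [Sn4+(aq)]^3.
Solving for the unknown gives log [Sn4+(aq)] = −2.133, so [Sn4+(aq)] ≈ 0.0074 M.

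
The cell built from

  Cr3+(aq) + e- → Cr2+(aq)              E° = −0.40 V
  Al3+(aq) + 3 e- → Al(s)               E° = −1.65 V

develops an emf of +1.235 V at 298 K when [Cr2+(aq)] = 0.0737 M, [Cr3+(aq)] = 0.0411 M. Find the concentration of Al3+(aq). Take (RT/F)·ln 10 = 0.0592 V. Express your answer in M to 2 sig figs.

With Cr³⁺/Cr²⁺ at the cathode and Al³⁺/Al at the anode, E°cell = −0.40 − (−1.65) = +1.25 V (n = 3).
From the Nernst equation, log Q = n(E° − E)/0.0592 = 3·(+1.25 − (+1.235))/0.0592 = 0.760.
For 3 Cr3+(aq) + Al(s) → 3 Cr2+(aq) + Al3+(aq), the reaction quotient is Q = ([Cr2+(aq)]^3·[Al3+(aq)]) / [Cr3+(aq)]^3.
Solving for the unknown gives log [Al3+(aq)] = −0.001, so [Al3+(aq)] ≈ 1.0 M.

1.0 M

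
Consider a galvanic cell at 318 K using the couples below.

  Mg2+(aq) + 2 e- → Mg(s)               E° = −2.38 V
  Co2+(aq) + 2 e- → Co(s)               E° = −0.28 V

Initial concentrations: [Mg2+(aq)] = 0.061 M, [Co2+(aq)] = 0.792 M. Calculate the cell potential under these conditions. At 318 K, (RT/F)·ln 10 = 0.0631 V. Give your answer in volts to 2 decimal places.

Since E°(Co²⁺/Co) > E°(Mg²⁺/Mg), Co²⁺/Co serves as the cathode.
E°cell = −0.28 − (−2.38) = +2.10 V, with n = 2 electrons transferred.
The balanced reaction is Co2+(aq) + Mg(s) → Co(s) + Mg2+(aq), so Q = [Mg2+(aq)] / [Co2+(aq)] = 0.077 and log Q = −1.113.
By the Nernst equation, E = +2.10 − (0.0631/2)·(−1.113) = +2.14 V.

+2.14 V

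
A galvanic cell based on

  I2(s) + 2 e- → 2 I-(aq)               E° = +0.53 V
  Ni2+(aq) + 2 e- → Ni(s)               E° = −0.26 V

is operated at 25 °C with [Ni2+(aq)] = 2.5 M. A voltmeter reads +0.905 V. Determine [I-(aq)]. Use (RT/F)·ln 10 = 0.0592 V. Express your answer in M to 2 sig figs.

I₂/I⁻ is the cathode (higher E°); E°cell = +0.53 − (−0.26) = +0.79 V with n = 2.
From the Nernst equation, log Q = n(E° − E)/0.0592 = 2·(+0.79 − (+0.905))/0.0592 = −3.885.
Balancing electrons gives I2(s) + Ni(s) → 2 I-(aq) + Ni2+(aq); thus Q = [I-(aq)]^2·[Ni2+(aq)].
Substituting the known concentrations and solving, log [I-(aq)] = −2.141 and [I-(aq)] = 0.0072 M.

0.0072 M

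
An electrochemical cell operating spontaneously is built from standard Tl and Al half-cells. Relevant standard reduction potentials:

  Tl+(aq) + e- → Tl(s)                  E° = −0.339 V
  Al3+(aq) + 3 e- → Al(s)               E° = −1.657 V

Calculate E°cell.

+1.318 V

The Tl⁺/Tl couple has the higher E°, so Tl ion is reduced (cathode) and Al is oxidized (anode).
E°cell = E°(cathode) − E°(anode) = −0.339 − (−1.657) = +1.318 V.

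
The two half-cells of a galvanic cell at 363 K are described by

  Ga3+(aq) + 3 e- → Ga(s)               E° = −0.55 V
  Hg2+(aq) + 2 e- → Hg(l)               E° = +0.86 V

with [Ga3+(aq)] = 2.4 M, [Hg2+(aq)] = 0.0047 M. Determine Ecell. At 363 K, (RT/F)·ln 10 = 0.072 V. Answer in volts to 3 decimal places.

+1.317 V

The Hg²⁺/Hg couple has the more positive E°, so it is the cathode; Ga³⁺/Ga is the anode.
E°cell = +0.86 − (−0.55) = +1.41 V, with n = 6 electrons transferred.
The balanced reaction is 3 Hg2+(aq) + 2 Ga(s) → 3 Hg(l) + 2 Ga3+(aq), so Q = [Ga3+(aq)]^2 / [Hg2+(aq)]^3 = 5.55×10^7 and log Q = 7.744.
Applying E = E° − (RT ln10/nF)·log Q gives +1.41 − (0.072/6)(7.744) = +1.317 V.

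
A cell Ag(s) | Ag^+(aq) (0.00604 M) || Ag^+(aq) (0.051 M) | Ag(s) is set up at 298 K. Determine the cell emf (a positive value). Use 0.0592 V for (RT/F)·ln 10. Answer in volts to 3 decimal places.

For a concentration cell E°cell = 0, since both electrodes use the same couple.
The compartment with the higher Ag^+(aq) concentration (0.051 M) acts as the cathode; ions are reduced there and produced at the dilute (0.00604 M) anode.
With n = 1, Ecell = −(0.0592/1)·log([dilute]/[conc]) = −(0.0592/1)·log(0.00604/0.051) = +0.055 V.

0.055 V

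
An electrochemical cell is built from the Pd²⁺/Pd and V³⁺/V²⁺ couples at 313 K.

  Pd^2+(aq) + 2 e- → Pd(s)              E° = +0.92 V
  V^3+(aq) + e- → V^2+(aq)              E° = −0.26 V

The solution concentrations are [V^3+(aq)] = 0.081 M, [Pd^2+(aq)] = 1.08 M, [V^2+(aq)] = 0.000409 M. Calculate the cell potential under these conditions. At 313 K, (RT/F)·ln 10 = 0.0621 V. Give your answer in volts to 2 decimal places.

+1.04 V

Since E°(Pd²⁺/Pd) > E°(V³⁺/V²⁺), Pd²⁺/Pd serves as the cathode.
E°cell = +0.92 − (−0.26) = +1.18 V, with n = 2 electrons transferred.
For the overall reaction Pd^2+(aq) + 2 V^2+(aq) → Pd(s) + 2 V^3+(aq), Q = [V^3+(aq)]^2 / ([Pd^2+(aq)]·[V^2+(aq)]^2) = 3.63×10^4, giving log Q = 4.560.
By the Nernst equation, E = +1.18 − (0.0621/2)·(4.560) = +1.04 V.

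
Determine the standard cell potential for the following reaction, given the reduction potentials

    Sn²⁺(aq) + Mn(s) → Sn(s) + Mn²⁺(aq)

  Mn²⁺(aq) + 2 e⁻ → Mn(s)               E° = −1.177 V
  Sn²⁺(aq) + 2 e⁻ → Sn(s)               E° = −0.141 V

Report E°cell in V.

In the reaction as written, Sn²⁺(aq) is reduced (cathode) and Mn²⁺(aq) is produced by oxidation at the anode.
E°cell = E°(cathode) − E°(anode) = −0.141 − (−1.177) = +1.036 V.
The positive value indicates the reaction is spontaneous as written.

+1.036 V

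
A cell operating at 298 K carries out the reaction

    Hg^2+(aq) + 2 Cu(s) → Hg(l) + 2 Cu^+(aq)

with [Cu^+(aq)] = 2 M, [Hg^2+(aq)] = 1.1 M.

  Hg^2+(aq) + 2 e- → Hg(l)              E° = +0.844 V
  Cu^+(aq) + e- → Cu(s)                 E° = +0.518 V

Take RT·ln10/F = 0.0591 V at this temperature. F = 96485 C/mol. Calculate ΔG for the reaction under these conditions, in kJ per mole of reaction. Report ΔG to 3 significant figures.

The standard cell potential is +0.844 − (+0.518) = +0.326 V, with n = 2 electrons in the balanced equation.
Here Q = [Cu^+(aq)]^2 / [Hg^2+(aq)] = 3.64 (log Q = 0.561), giving E = +0.326 − (0.0591/2)·(0.561) = +0.3094 V.
Finally ΔG = −nFE = −(2)(96485 C/mol)(+0.3094 V) = −59.7 kJ/mol.

−59.7 kJ/mol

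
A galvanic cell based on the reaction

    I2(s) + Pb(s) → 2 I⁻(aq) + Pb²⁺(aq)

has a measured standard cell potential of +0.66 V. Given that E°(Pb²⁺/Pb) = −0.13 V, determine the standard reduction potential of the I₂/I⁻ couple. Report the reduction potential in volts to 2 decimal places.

In the reaction as written the I₂/I⁻ couple is reduced (cathode) and Pb²⁺/Pb is oxidized (anode), so E°cell = E°(I₂/I⁻) − E°(Pb²⁺/Pb).
E°(I₂/I⁻) = E°cell + E°(anode) = +0.66 + (−0.13) = +0.53 V.

+0.53 V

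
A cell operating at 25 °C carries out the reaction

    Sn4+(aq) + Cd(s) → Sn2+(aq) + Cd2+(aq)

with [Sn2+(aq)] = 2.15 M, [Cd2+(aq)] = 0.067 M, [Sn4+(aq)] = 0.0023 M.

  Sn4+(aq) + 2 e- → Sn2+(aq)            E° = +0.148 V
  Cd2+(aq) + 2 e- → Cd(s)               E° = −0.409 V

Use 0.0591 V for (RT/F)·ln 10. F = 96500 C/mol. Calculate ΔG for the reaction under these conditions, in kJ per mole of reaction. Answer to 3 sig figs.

The standard cell potential is +0.148 − (−0.409) = +0.557 V, with n = 2 electrons in the balanced equation.
The reaction quotient is ([Sn2+(aq)]·[Cd2+(aq)]) / [Sn4+(aq)] = 62.6; by Nernst, E = +0.557 − (0.0591/2)(1.797) = +0.5039 V.
ΔG = −nFE = −(2)(96500)(+0.5039) J/mol = −97.3 kJ/mol.

−97.3 kJ/mol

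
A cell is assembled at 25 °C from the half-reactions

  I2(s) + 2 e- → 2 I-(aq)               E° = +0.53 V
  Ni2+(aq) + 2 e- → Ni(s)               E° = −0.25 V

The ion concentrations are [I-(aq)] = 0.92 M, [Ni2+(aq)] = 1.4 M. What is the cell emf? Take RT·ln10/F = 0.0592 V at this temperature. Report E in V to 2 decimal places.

+0.78 V

Since E°(I₂/I⁻) > E°(Ni²⁺/Ni), I₂/I⁻ serves as the cathode.
E°cell = +0.53 − (−0.25) = +0.78 V, with n = 2 electrons transferred.
The balanced reaction is I2(s) + Ni(s) → 2 I-(aq) + Ni2+(aq), so Q = [I-(aq)]^2·[Ni2+(aq)] = 1.18 and log Q = 0.074.
By the Nernst equation, E = +0.78 − (0.0592/2)·(0.074) = +0.78 V.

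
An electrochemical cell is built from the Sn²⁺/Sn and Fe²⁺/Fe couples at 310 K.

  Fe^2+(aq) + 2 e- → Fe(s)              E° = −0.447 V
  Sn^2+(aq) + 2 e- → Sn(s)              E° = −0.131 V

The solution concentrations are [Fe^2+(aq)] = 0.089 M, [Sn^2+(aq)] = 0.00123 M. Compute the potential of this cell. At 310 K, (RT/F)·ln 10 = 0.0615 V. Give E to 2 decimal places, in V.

The Sn²⁺/Sn couple has the more positive E°, so it is the cathode; Fe²⁺/Fe is the anode.
The standard potential is −0.131 − (−0.447) = +0.316 V and the balanced reaction transfers n = 2 electrons.
For the overall reaction Sn^2+(aq) + Fe(s) → Sn(s) + Fe^2+(aq), Q = [Fe^2+(aq)] / [Sn^2+(aq)] = 72.4, giving log Q = 1.859.
E = E° − (0.0615/n)·log Q = +0.316 − (0.0615/2)(1.859) = +0.26 V.

+0.26 V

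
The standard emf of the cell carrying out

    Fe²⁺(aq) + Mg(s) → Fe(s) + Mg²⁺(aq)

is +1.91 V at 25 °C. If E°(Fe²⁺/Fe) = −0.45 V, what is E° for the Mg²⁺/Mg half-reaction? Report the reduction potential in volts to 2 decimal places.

−2.36 V

In the reaction as written the Fe²⁺/Fe couple is reduced (cathode) and Mg²⁺/Mg is oxidized (anode), so E°cell = E°(Fe²⁺/Fe) − E°(Mg²⁺/Mg).
E°(Mg²⁺/Mg) = E°(cathode) − E°cell = −0.45 − (+1.91) = −2.36 V.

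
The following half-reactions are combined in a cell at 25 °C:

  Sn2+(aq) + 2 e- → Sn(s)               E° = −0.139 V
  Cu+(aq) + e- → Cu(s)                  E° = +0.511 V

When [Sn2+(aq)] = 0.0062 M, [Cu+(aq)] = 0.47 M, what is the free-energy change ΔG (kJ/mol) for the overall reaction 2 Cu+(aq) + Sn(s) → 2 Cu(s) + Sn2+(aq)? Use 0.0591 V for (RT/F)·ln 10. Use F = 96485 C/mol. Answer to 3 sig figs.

−134 kJ/mol

The standard cell potential is +0.511 − (−0.139) = +0.650 V, with n = 2 electrons in the balanced equation.
The reaction quotient is [Sn2+(aq)] / [Cu+(aq)]^2 = 0.0281; by Nernst, E = +0.650 − (0.0591/2)(−1.552) = +0.6959 V.
Then ΔG = −nFE = −2 × 96485 × +0.6959 J/mol = −134 kJ/mol.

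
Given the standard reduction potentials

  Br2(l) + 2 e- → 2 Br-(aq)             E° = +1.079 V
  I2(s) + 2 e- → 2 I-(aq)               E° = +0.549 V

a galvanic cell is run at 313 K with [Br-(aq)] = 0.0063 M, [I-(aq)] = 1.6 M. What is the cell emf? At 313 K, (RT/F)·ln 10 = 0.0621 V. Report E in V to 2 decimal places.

+0.68 V

Br₂/Br⁻ is reduced (cathode, E° = +1.079 V) and I₂/I⁻ is oxidized (anode).
E°cell = +1.079 − (+0.549) = +0.530 V, with n = 2 electrons transferred.
The balanced reaction is Br2(l) + 2 I-(aq) → 2 Br-(aq) + I2(s), so Q = [Br-(aq)]^2 / [I-(aq)]^2 = 1.55×10^−5 and log Q = −4.810.
Applying E = E° − (RT ln10/nF)·log Q gives +0.530 − (0.0621/2)(−4.810) = +0.68 V.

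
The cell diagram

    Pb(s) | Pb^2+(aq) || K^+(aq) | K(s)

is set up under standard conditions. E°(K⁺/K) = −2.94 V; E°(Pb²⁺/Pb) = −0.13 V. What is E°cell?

By convention the left-hand electrode in cell notation is the anode (oxidation) and the right-hand electrode is the cathode (reduction).
E°cell = E°(right) − E°(left) = −2.94 − (−0.13) = −2.81 V.
The negative sign shows that, as written, the cell would require an external voltage to drive the reaction.

−2.81 V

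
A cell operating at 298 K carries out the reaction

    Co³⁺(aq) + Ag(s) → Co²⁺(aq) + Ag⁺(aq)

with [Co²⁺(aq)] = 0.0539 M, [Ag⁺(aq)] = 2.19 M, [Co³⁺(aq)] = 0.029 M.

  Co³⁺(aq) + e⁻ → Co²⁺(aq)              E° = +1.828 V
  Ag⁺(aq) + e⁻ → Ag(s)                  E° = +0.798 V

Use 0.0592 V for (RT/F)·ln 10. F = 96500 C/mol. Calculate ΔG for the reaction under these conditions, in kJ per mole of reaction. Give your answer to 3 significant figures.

−95.9 kJ/mol

E°cell = +1.828 − (+0.798) = +1.030 V; the balanced reaction transfers n = 1 electron.
The reaction quotient is ([Co²⁺(aq)]·[Ag⁺(aq)]) / [Co³⁺(aq)] = 4.07; by Nernst, E = +1.030 − (0.0592/1)(0.610) = +0.9939 V.
Then ΔG = −nFE = −1 × 96500 × +0.9939 J/mol = −95.9 kJ/mol.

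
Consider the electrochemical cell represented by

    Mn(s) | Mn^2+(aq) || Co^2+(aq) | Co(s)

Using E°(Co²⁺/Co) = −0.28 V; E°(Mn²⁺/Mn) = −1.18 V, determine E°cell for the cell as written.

By convention the left-hand electrode in cell notation is the anode (oxidation) and the right-hand electrode is the cathode (reduction).
E°cell = E°(right) − E°(left) = −0.28 − (−1.18) = +0.90 V.

+0.90 V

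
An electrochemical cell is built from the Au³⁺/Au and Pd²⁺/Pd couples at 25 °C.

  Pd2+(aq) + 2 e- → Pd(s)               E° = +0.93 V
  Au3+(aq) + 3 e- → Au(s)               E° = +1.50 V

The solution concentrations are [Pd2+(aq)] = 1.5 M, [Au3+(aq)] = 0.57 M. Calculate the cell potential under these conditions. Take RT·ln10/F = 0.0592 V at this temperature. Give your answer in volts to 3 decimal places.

+0.560 V

Au³⁺/Au is reduced (cathode, E° = +1.50 V) and Pd²⁺/Pd is oxidized (anode).
E°cell = +1.50 − (+0.93) = +0.57 V, with n = 6 electrons transferred.
For the overall reaction 2 Au3+(aq) + 3 Pd(s) → 2 Au(s) + 3 Pd2+(aq), Q = [Pd2+(aq)]^3 / [Au3+(aq)]^2 = 10.4, giving log Q = 1.017.
By the Nernst equation, E = +0.57 − (0.0592/6)·(1.017) = +0.560 V.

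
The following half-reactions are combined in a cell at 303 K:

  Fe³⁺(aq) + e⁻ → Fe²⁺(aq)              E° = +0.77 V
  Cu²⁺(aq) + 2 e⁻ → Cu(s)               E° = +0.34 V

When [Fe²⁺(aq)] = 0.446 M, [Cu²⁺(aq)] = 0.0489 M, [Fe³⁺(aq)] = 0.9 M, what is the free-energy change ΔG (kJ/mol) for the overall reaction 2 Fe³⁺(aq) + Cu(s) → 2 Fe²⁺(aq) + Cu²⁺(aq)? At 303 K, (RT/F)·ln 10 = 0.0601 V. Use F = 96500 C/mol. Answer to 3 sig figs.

−94.1 kJ/mol

With Fe³⁺/Fe²⁺ reduced at the cathode, E°cell = +0.77 − (+0.34) = +0.43 V and n = 2.
Q = ([Fe²⁺(aq)]^2·[Cu²⁺(aq)]) / [Fe³⁺(aq)]^2 = 0.012, so log Q = −1.921 and E = +0.43 − (0.0601/2)(−1.921) = +0.4877 V.
Then ΔG = −nFE = −2 × 96500 × +0.4877 J/mol = −94.1 kJ/mol.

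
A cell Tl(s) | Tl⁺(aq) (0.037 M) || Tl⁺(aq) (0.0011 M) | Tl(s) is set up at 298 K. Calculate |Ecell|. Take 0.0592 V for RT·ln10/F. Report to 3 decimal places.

For a concentration cell E°cell = 0, since both electrodes use the same couple.
The compartment with the higher Tl⁺(aq) concentration (0.037 M) acts as the cathode; ions are reduced there and produced at the dilute (0.0011 M) anode.
With n = 1, Ecell = −(0.0592/1)·log([dilute]/[conc]) = −(0.0592/1)·log(0.0011/0.037) = +0.090 V.

0.090 V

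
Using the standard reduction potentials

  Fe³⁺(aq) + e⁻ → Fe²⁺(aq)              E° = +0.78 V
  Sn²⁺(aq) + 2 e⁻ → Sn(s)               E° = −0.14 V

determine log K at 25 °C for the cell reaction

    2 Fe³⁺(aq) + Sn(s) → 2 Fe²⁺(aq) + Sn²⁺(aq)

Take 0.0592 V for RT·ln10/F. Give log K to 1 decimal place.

log K = 31.1

The Fe³⁺/Fe²⁺ couple is reduced (cathode); E°cell = +0.78 − (−0.14) = +0.92 V with n = 2.
At equilibrium E = 0, so log K = nE°cell / 0.0592 = (2)(+0.92) / 0.0592 = 31.1.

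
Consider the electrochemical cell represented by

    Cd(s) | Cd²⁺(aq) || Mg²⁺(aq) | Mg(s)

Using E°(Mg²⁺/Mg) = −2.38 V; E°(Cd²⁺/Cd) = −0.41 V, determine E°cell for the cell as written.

By convention the left-hand electrode in cell notation is the anode (oxidation) and the right-hand electrode is the cathode (reduction).
E°cell = E°(right) − E°(left) = −2.38 − (−0.41) = −1.97 V.
The negative sign shows that, as written, the cell would require an external voltage to drive the reaction.

−1.97 V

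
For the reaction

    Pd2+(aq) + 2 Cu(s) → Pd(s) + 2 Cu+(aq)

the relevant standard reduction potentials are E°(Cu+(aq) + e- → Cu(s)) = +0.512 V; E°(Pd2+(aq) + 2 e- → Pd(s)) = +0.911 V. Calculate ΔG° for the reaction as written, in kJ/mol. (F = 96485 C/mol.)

In the reaction as written Pd2+(aq) is reduced, so the Pd²⁺/Pd couple is the cathode and Cu⁺/Cu is the anode.
E°cell = +0.911 − (+0.512) = +0.399 V; balancing electrons gives n = 2.
ΔG° = −nFE°cell = −(2)(96485)(+0.399) J/mol = −77.0 kJ/mol.

−77.0 kJ/mol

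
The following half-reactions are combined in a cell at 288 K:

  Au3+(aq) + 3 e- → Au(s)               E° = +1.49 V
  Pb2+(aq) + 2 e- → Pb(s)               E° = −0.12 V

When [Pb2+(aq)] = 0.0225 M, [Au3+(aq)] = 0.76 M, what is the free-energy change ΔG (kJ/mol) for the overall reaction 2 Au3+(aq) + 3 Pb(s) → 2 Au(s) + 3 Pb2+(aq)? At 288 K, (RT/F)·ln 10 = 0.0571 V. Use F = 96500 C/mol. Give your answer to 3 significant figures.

−958 kJ/mol

The standard cell potential is +1.49 − (−0.12) = +1.61 V, with n = 6 electrons in the balanced equation.
Q = [Pb2+(aq)]^3 / [Au3+(aq)]^2 = 1.97×10^−5, so log Q = −4.705 and E = +1.61 − (0.0571/6)(−4.705) = +1.6548 V.
ΔG = −nFE = −(6)(96500)(+1.6548) J/mol = −958 kJ/mol.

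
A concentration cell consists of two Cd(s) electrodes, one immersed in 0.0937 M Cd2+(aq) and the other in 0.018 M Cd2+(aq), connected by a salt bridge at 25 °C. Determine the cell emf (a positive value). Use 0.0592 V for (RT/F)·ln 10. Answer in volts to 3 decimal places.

0.021 V

For a concentration cell E°cell = 0, since both electrodes use the same couple.
The compartment with the higher Cd2+(aq) concentration (0.0937 M) acts as the cathode; ions are reduced there and produced at the dilute (0.018 M) anode.
With n = 2, Ecell = −(0.0592/2)·log([dilute]/[conc]) = −(0.0592/2)·log(0.018/0.0937) = +0.021 V.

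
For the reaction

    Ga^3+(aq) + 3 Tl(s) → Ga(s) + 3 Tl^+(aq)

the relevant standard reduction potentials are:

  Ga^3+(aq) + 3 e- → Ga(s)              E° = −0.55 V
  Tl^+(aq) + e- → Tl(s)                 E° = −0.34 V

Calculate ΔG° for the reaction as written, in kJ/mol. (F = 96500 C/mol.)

In the reaction as written Ga^3+(aq) is reduced, so the Ga³⁺/Ga couple is the cathode and Tl⁺/Tl is the anode.
E°cell = −0.55 − (−0.34) = −0.21 V; balancing electrons gives n = 3.
ΔG° = −nFE°cell = −(3)(96500)(−0.21) J/mol = +60.8 kJ/mol.

+60.8 kJ/mol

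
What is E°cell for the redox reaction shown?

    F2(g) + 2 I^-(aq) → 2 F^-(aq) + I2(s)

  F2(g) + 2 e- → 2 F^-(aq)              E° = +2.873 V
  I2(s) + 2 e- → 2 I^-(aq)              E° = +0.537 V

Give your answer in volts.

+2.336 V

In the reaction as written, F2(g) is reduced (cathode) and I2(s) is produced by oxidation at the anode.
E°cell = E°(cathode) − E°(anode) = +2.873 − (+0.537) = +2.336 V.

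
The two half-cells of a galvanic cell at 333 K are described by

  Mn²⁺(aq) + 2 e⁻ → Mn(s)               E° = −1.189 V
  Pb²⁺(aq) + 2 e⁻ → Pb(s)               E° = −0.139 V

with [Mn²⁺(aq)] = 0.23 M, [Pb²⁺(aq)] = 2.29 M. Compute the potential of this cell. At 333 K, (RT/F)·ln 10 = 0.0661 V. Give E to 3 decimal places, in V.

+1.083 V

Pb²⁺/Pb is reduced (cathode, E° = −0.139 V) and Mn²⁺/Mn is oxidized (anode).
E°cell = E°cat − E°an = −0.139 − (−1.189) = +1.050 V; n = 2.
Balancing gives Pb²⁺(aq) + Mn(s) → Pb(s) + Mn²⁺(aq); hence Q = [Mn²⁺(aq)] / [Pb²⁺(aq)] = 0.1 (log Q = −0.998).
By the Nernst equation, E = +1.050 − (0.0661/2)·(−0.998) = +1.083 V.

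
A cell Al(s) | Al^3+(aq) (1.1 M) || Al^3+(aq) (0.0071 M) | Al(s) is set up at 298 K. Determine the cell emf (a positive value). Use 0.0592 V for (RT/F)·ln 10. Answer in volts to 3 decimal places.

For a concentration cell E°cell = 0, since both electrodes use the same couple.
The compartment with the higher Al^3+(aq) concentration (1.1 M) acts as the cathode; ions are reduced there and produced at the dilute (0.0071 M) anode.
With n = 3, Ecell = −(0.0592/3)·log([dilute]/[conc]) = −(0.0592/3)·log(0.0071/1.1) = +0.043 V.

0.043 V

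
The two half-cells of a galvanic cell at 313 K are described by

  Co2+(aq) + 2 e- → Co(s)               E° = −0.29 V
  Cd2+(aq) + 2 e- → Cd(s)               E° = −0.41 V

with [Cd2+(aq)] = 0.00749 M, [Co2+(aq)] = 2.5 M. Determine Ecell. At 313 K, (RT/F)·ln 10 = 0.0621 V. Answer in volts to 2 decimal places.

+0.20 V

Since E°(Co²⁺/Co) > E°(Cd²⁺/Cd), Co²⁺/Co serves as the cathode.
The standard potential is −0.29 − (−0.41) = +0.12 V and the balanced reaction transfers n = 2 electrons.
The balanced reaction is Co2+(aq) + Cd(s) → Co(s) + Cd2+(aq), so Q = [Cd2+(aq)] / [Co2+(aq)] = 0.003 and log Q = −2.523.
By the Nernst equation, E = +0.12 − (0.0621/2)·(−2.523) = +0.20 V.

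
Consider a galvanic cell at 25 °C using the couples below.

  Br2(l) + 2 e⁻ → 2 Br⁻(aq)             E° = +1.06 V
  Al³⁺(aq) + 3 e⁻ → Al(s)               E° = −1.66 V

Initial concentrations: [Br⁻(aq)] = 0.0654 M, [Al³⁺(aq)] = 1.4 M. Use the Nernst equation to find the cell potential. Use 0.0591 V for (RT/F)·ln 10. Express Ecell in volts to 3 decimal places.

Br₂/Br⁻ is reduced (cathode, E° = +1.06 V) and Al³⁺/Al is oxidized (anode).
The standard potential is +1.06 − (−1.66) = +2.72 V and the balanced reaction transfers n = 6 electrons.
The balanced reaction is 3 Br2(l) + 2 Al(s) → 6 Br⁻(aq) + 2 Al³⁺(aq), so Q = [Br⁻(aq)]^6·[Al³⁺(aq)]^2 = 1.53×10^−7 and log Q = −6.814.
Applying E = E° − (RT ln10/nF)·log Q gives +2.72 − (0.0591/6)(−6.814) = +2.787 V.

+2.787 V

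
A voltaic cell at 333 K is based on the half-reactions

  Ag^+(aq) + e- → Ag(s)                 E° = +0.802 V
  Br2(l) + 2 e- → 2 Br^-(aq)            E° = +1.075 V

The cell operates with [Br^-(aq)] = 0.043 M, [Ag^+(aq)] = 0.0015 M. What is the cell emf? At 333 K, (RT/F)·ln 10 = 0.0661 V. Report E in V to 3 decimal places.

Br₂/Br⁻ is reduced (cathode, E° = +1.075 V) and Ag⁺/Ag is oxidized (anode).
E°cell = E°cat − E°an = +1.075 − (+0.802) = +0.273 V; n = 2.
For the overall reaction Br2(l) + 2 Ag(s) → 2 Br^-(aq) + 2 Ag^+(aq), Q = [Br^-(aq)]^2·[Ag^+(aq)]^2 = 4.16×10^−9, giving log Q = −8.381.
By the Nernst equation, E = +0.273 − (0.0661/2)·(−8.381) = +0.550 V.

+0.550 V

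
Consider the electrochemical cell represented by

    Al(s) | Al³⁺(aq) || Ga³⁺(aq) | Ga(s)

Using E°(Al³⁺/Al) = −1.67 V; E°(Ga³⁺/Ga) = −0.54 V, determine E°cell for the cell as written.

By convention the left-hand electrode in cell notation is the anode (oxidation) and the right-hand electrode is the cathode (reduction).
E°cell = E°(right) − E°(left) = −0.54 − (−1.67) = +1.13 V.

+1.13 V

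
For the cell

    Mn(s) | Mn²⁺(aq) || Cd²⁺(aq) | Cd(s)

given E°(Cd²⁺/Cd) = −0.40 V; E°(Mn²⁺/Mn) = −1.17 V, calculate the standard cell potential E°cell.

By convention the left-hand electrode in cell notation is the anode (oxidation) and the right-hand electrode is the cathode (reduction).
E°cell = E°(right) − E°(left) = −0.40 − (−1.17) = +0.77 V.

+0.77 V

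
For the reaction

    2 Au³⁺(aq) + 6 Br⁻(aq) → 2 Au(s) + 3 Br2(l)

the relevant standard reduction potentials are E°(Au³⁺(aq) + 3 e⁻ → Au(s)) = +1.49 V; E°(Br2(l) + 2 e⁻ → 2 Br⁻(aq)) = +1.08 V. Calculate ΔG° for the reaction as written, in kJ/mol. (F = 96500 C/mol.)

In the reaction as written Au³⁺(aq) is reduced, so the Au³⁺/Au couple is the cathode and Br₂/Br⁻ is the anode.
E°cell = +1.49 − (+1.08) = +0.41 V; balancing electrons gives n = 6.
ΔG° = −nFE°cell = −(6)(96500)(+0.41) J/mol = −237 kJ/mol.

−237 kJ/mol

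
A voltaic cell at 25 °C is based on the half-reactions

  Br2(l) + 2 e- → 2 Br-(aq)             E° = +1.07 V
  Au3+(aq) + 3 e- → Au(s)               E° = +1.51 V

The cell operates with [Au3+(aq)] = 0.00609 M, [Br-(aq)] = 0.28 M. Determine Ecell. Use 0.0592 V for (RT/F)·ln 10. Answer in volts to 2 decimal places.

+0.36 V

Au³⁺/Au is reduced (cathode, E° = +1.51 V) and Br₂/Br⁻ is oxidized (anode).
E°cell = E°cat − E°an = +1.51 − (+1.07) = +0.44 V; n = 6.
For the overall reaction 2 Au3+(aq) + 6 Br-(aq) → 2 Au(s) + 3 Br2(l), Q = 1 / ([Au3+(aq)]^2·[Br-(aq)]^6) = 5.6×10^7, giving log Q = 7.748.
Applying E = E° − (RT ln10/nF)·log Q gives +0.44 − (0.0592/6)(7.748) = +0.36 V.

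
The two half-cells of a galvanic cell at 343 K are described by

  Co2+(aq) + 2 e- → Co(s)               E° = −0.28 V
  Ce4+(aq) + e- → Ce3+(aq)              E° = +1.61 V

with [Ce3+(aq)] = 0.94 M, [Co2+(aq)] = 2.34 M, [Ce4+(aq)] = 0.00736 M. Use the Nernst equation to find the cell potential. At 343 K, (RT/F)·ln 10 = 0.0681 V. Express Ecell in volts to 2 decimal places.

+1.73 V

The Ce⁴⁺/Ce³⁺ couple has the more positive E°, so it is the cathode; Co²⁺/Co is the anode.
The standard potential is +1.61 − (−0.28) = +1.89 V and the balanced reaction transfers n = 2 electrons.
Balancing gives 2 Ce4+(aq) + Co(s) → 2 Ce3+(aq) + Co2+(aq); hence Q = ([Ce3+(aq)]^2·[Co2+(aq)]) / [Ce4+(aq)]^2 = 3.82×10^4 (log Q = 4.582).
E = E° − (0.0681/n)·log Q = +1.89 − (0.0681/2)(4.582) = +1.73 V.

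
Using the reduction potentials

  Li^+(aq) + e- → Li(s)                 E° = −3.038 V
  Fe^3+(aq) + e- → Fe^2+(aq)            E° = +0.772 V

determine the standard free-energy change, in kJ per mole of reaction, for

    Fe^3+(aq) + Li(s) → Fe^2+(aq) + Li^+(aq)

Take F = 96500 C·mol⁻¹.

−368 kJ/mol

In the reaction as written Fe^3+(aq) is reduced, so the Fe³⁺/Fe²⁺ couple is the cathode and Li⁺/Li is the anode.
E°cell = +0.772 − (−3.038) = +3.810 V; balancing electrons gives n = 1.
ΔG° = −nFE°cell = −(1)(96500)(+3.810) J/mol = −368 kJ/mol.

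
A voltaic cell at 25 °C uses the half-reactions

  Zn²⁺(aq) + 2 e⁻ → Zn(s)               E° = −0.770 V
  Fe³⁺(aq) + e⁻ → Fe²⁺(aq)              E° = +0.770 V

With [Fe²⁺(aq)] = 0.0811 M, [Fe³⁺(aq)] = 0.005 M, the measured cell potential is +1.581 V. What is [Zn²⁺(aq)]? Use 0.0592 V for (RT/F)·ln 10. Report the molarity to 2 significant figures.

0.00016 M

With Fe³⁺/Fe²⁺ at the cathode and Zn²⁺/Zn at the anode, E°cell = +0.770 − (−0.770) = +1.540 V (n = 2).
Rearranging E = E° − (0.0592/n)·log Q gives log Q = 2(+1.540 − (+1.581))/0.0592 = −1.385.
The balanced reaction is 2 Fe³⁺(aq) + Zn(s) → 2 Fe²⁺(aq) + Zn²⁺(aq), so Q = ([Fe²⁺(aq)]^2·[Zn²⁺(aq)]) / [Fe³⁺(aq)]^2.
Substituting the known concentrations and solving, log [Zn²⁺(aq)] = −3.805 and [Zn²⁺(aq)] = 0.00016 M.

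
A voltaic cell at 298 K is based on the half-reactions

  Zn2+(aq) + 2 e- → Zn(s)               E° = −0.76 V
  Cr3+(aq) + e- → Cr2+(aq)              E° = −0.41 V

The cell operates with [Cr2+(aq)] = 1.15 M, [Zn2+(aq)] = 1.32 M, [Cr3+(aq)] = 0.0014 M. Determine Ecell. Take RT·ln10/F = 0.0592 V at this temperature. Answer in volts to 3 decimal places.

The Cr³⁺/Cr²⁺ couple has the more positive E°, so it is the cathode; Zn²⁺/Zn is the anode.
The standard potential is −0.41 − (−0.76) = +0.35 V and the balanced reaction transfers n = 2 electrons.
For the overall reaction 2 Cr3+(aq) + Zn(s) → 2 Cr2+(aq) + Zn2+(aq), Q = ([Cr2+(aq)]^2·[Zn2+(aq)]) / [Cr3+(aq)]^2 = 8.91×10^5, giving log Q = 5.950.
By the Nernst equation, E = +0.35 − (0.0592/2)·(5.950) = +0.174 V.

+0.174 V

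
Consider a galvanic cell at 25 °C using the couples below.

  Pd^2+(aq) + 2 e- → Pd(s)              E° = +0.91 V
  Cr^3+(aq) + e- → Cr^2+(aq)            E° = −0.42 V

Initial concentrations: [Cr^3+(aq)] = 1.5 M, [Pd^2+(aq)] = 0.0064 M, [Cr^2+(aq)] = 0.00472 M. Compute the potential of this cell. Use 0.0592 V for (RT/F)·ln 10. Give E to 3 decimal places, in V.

+1.117 V

Since E°(Pd²⁺/Pd) > E°(Cr³⁺/Cr²⁺), Pd²⁺/Pd serves as the cathode.
E°cell = E°cat − E°an = +0.91 − (−0.42) = +1.33 V; n = 2.
The balanced reaction is Pd^2+(aq) + 2 Cr^2+(aq) → Pd(s) + 2 Cr^3+(aq), so Q = [Cr^3+(aq)]^2 / ([Pd^2+(aq)]·[Cr^2+(aq)]^2) = 1.58×10^7 and log Q = 7.198.
By the Nernst equation, E = +1.33 − (0.0592/2)·(7.198) = +1.117 V.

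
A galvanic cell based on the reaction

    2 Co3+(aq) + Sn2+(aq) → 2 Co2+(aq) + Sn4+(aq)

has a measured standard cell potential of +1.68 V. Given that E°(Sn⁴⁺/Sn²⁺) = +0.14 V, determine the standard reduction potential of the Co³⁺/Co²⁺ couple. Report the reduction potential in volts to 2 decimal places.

+1.82 V

In the reaction as written the Co³⁺/Co²⁺ couple is reduced (cathode) and Sn⁴⁺/Sn²⁺ is oxidized (anode), so E°cell = E°(Co³⁺/Co²⁺) − E°(Sn⁴⁺/Sn²⁺).
E°(Co³⁺/Co²⁺) = E°cell + E°(anode) = +1.68 + (+0.14) = +1.82 V.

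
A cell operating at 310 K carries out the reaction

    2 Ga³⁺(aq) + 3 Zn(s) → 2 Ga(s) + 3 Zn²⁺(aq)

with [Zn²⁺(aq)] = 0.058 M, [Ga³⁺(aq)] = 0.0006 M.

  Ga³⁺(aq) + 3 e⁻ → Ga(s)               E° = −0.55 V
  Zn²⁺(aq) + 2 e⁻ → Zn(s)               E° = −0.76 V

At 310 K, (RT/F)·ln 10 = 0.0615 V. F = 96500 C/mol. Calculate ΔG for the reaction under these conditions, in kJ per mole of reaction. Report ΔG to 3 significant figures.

−105 kJ/mol

With Ga³⁺/Ga reduced at the cathode, E°cell = −0.55 − (−0.76) = +0.21 V and n = 6.
Q = [Zn²⁺(aq)]^3 / [Ga³⁺(aq)]^2 = 542, so log Q = 2.734 and E = +0.21 − (0.0615/6)(2.734) = +0.1820 V.
ΔG = −nFE = −(6)(96500)(+0.1820) J/mol = −105 kJ/mol.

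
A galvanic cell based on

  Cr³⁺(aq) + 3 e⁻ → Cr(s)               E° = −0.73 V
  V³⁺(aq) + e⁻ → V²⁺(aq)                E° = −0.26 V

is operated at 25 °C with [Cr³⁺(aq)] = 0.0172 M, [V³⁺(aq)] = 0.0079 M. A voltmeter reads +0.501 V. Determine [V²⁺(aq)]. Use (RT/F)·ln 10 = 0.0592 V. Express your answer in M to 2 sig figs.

0.0092 M

The V³⁺/V²⁺ couple has the larger reduction potential, so it is the cathode: E°cell = −0.26 − (−0.73) = +0.47 V and n = 3.
Rearranging E = E° − (0.0592/n)·log Q gives log Q = 3(+0.47 − (+0.501))/0.0592 = −1.571.
Balancing electrons gives 3 V³⁺(aq) + Cr(s) → 3 V²⁺(aq) + Cr³⁺(aq); thus Q = ([V²⁺(aq)]^3·[Cr³⁺(aq)]) / [V³⁺(aq)]^3.
Solving for the unknown gives log [V²⁺(aq)] = −2.038, so [V²⁺(aq)] ≈ 0.0092 M.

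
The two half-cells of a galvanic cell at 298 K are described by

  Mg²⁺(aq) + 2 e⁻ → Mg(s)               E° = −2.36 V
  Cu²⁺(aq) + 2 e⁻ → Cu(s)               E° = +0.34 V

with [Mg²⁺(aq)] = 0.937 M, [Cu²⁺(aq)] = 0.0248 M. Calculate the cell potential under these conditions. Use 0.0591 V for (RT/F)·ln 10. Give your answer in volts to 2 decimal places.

+2.65 V

Since E°(Cu²⁺/Cu) > E°(Mg²⁺/Mg), Cu²⁺/Cu serves as the cathode.
E°cell = E°cat − E°an = +0.34 − (−2.36) = +2.70 V; n = 2.
Balancing gives Cu²⁺(aq) + Mg(s) → Cu(s) + Mg²⁺(aq); hence Q = [Mg²⁺(aq)] / [Cu²⁺(aq)] = 37.8 (log Q = 1.577).
Applying E = E° − (RT ln10/nF)·log Q gives +2.70 − (0.0591/2)(1.577) = +2.65 V.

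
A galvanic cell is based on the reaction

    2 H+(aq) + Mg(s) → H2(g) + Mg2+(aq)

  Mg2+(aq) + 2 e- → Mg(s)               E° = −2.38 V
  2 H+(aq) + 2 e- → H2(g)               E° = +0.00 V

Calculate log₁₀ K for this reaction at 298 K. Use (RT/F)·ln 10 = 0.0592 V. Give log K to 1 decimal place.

log K = 80.4

The 2H⁺/H₂ couple is reduced (cathode); E°cell = +0.00 − (−2.38) = +2.38 V with n = 2.
At equilibrium E = 0, so log K = nE°cell / 0.0592 = (2)(+2.38) / 0.0592 = 80.4.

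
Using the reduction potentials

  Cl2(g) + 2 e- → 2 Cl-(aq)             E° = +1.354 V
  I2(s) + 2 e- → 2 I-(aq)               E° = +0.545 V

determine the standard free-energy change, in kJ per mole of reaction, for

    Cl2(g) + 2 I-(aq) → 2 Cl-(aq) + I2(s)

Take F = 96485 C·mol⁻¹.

−156 kJ/mol

In the reaction as written Cl2(g) is reduced, so the Cl₂/Cl⁻ couple is the cathode and I₂/I⁻ is the anode.
E°cell = +1.354 − (+0.545) = +0.809 V; balancing electrons gives n = 2.
ΔG° = −nFE°cell = −(2)(96485)(+0.809) J/mol = −156 kJ/mol.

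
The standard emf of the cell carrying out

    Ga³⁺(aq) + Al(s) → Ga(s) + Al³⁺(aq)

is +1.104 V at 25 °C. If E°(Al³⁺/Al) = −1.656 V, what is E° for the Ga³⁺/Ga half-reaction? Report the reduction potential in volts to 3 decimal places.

−0.552 V

In the reaction as written the Ga³⁺/Ga couple is reduced (cathode) and Al³⁺/Al is oxidized (anode), so E°cell = E°(Ga³⁺/Ga) − E°(Al³⁺/Al).
E°(Ga³⁺/Ga) = E°cell + E°(anode) = +1.104 + (−1.656) = −0.552 V.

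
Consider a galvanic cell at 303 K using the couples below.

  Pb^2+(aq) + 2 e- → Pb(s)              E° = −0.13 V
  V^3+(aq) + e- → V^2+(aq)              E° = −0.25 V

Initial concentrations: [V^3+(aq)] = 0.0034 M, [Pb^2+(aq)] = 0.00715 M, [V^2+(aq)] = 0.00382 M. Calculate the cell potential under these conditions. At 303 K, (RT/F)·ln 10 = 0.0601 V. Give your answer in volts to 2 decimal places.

Since E°(Pb²⁺/Pb) > E°(V³⁺/V²⁺), Pb²⁺/Pb serves as the cathode.
E°cell = −0.13 − (−0.25) = +0.12 V, with n = 2 electrons transferred.
For the overall reaction Pb^2+(aq) + 2 V^2+(aq) → Pb(s) + 2 V^3+(aq), Q = [V^3+(aq)]^2 / ([Pb^2+(aq)]·[V^2+(aq)]^2) = 111, giving log Q = 2.045.
Applying E = E° − (RT ln10/nF)·log Q gives +0.12 − (0.0601/2)(2.045) = +0.06 V.

+0.06 V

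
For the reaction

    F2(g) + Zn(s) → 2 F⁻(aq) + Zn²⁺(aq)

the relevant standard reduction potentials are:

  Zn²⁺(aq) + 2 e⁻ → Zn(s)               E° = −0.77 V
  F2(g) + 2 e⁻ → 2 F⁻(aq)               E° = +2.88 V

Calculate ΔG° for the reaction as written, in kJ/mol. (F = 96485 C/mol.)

In the reaction as written F2(g) is reduced, so the F₂/F⁻ couple is the cathode and Zn²⁺/Zn is the anode.
E°cell = +2.88 − (−0.77) = +3.65 V; balancing electrons gives n = 2.
ΔG° = −nFE°cell = −(2)(96485)(+3.65) J/mol = −704 kJ/mol.

−704 kJ/mol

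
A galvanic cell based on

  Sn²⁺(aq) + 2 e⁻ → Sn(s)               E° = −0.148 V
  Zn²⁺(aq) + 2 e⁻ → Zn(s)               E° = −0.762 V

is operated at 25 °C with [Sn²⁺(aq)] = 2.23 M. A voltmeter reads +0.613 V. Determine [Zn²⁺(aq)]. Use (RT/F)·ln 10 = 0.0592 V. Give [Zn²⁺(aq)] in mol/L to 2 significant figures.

2.4 M

Sn²⁺/Sn is the cathode (higher E°); E°cell = −0.148 − (−0.762) = +0.614 V with n = 2.
Rearranging E = E° − (0.0592/n)·log Q gives log Q = 2(+0.614 − (+0.613))/0.0592 = 0.034.
For Sn²⁺(aq) + Zn(s) → Sn(s) + Zn²⁺(aq), the reaction quotient is Q = [Zn²⁺(aq)] / [Sn²⁺(aq)].
Isolating [Zn²⁺(aq)] in Q = 10^{0.034} yields log [Zn²⁺(aq)] = 0.382, i.e. 2.4 M.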